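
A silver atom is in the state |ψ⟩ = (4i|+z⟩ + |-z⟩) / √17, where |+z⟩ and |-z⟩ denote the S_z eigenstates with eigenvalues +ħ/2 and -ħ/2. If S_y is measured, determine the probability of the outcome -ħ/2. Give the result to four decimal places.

|-y⟩ = (|+z⟩ - i|-z⟩)/√2, so ⟨-y|ψ⟩ = (5i) / (√2·√17).
P = |5i|² / 34 = 25/34.

0.7353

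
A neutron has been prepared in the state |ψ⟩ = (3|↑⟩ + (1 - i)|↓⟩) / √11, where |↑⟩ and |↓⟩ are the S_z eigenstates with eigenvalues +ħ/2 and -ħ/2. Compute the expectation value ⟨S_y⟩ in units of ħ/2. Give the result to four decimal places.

-0.5455

⟨σ_y⟩ = 2 Im(a* b)/(|a|²+|b|²) with a = 3, b = (1 - i).
a* b = (3 - 3i), so ⟨σ_y⟩ = -6/11.
⟨S_y⟩ = (ħ/2)·⟨σ_y⟩.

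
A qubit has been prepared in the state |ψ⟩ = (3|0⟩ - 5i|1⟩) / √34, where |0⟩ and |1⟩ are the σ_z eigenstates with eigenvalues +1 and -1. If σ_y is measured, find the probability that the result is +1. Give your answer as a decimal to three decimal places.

0.059

|+y⟩ = (|0⟩ + i|1⟩)/√2, so ⟨+y|ψ⟩ = (-2) / (√2·√34).
P = |-2|² / 68 = 4/68.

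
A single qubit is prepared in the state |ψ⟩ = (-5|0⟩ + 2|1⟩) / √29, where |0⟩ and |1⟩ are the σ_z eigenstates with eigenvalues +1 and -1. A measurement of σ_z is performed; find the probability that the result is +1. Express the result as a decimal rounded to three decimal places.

0.862

The +1 outcome corresponds to |0⟩. Its amplitude in |ψ⟩ is -5/√29.
P = |-5|² / 29 = 25/29.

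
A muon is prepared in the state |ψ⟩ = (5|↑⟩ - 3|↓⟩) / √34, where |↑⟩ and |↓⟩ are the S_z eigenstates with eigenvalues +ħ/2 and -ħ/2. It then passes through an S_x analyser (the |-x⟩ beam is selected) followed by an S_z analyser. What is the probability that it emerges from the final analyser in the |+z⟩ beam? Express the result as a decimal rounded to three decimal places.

0.471

First analyser (S_x): P(|-x⟩) = |⟨-x|ψ⟩|² = 64/68.
After stage 1 the state is |-x⟩; P(|+z⟩) = |⟨+z|-x⟩|² = 1/2.
Joint probability = 64/68 × 1/2 = 0.471.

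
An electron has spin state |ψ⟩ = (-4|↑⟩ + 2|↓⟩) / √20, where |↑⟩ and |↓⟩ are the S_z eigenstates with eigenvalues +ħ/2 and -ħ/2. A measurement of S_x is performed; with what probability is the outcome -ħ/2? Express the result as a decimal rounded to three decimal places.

0.900

|-x⟩ = (|↑⟩ - |↓⟩)/√2, so ⟨-x|ψ⟩ = (-6) / (√2·√20).
P = |-6|² / 40 = 36/40.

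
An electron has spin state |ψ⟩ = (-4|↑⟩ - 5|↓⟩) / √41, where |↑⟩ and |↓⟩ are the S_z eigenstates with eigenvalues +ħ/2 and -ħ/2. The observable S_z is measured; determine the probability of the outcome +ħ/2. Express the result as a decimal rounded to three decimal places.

0.390

The +ħ/2 outcome corresponds to |↑⟩. Its amplitude in |ψ⟩ is -4/√41.
P = |-4|² / 41 = 16/41.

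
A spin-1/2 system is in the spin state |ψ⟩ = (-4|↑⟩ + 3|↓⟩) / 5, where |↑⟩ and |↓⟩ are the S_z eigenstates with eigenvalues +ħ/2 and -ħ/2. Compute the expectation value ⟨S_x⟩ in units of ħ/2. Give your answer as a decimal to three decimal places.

⟨σ_x⟩ = 2 Re(a* b)/(|a|²+|b|²) with a = -4, b = 3.
a* b = -12, so ⟨σ_x⟩ = -24/25.
⟨S_x⟩ = (ħ/2)·⟨σ_x⟩.

-0.960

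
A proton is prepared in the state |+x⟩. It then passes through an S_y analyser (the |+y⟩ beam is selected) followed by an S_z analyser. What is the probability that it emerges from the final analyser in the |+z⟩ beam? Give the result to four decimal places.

0.2500

First analyser (S_y): from |+x⟩, P(|+y⟩) = 1/2.
After stage 1 the state is |+y⟩; P(|+z⟩) = |⟨+z|+y⟩|² = 1/2.
Joint probability = 1/2 × 1/2 = 0.2500.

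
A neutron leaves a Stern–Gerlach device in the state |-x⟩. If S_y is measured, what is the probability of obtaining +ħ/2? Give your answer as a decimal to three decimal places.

In the S_z basis, |-x⟩ = (|+z⟩ - |-z⟩)/√2 and |+y⟩ = (|+z⟩ + i|-z⟩)/√2.
|⟨+y|-x⟩|² = 1/2.

0.500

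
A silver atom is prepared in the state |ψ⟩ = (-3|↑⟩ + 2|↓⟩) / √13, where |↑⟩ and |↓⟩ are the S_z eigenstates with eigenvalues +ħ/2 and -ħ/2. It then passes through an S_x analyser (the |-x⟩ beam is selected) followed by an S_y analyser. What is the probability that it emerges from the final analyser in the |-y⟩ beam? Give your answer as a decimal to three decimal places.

First analyser (S_x): P(|-x⟩) = |⟨-x|ψ⟩|² = 25/26.
After stage 1 the state is |-x⟩; P(|-y⟩) = |⟨-y|-x⟩|² = 1/2.
Joint probability = 25/26 × 1/2 = 0.481.

0.481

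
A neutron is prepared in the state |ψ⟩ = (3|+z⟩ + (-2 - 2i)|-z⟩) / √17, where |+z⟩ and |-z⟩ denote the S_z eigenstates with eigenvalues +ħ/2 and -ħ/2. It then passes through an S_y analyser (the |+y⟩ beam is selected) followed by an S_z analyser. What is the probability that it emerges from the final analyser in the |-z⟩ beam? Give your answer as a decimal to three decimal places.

First analyser (S_y): P(|+y⟩) = |⟨+y|ψ⟩|² = 5/34.
After stage 1 the state is |+y⟩; P(|-z⟩) = |⟨-z|+y⟩|² = 1/2.
Joint probability = 5/34 × 1/2 = 0.074.

0.074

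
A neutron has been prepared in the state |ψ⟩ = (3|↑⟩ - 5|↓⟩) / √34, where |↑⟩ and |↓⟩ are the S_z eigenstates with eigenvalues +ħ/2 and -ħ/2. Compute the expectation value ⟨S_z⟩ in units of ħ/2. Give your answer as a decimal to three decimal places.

⟨σ_z⟩ = |a|² - |b|² divided by |a|²+|b|², with a, b the |↑⟩, |↓⟩ amplitudes.
= (9 - 25)/34 = -16/34.
⟨S_z⟩ = (ħ/2)·⟨σ_z⟩.

-0.471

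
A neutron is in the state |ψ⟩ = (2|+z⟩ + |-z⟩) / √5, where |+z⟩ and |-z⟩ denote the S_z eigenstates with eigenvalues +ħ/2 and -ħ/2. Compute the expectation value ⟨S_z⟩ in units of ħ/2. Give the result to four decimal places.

⟨σ_z⟩ = |a|² - |b|² divided by |a|²+|b|², with a, b the |+z⟩, |-z⟩ amplitudes.
= (4 - 1)/5 = 3/5.
⟨S_z⟩ = (ħ/2)·⟨σ_z⟩.

0.6000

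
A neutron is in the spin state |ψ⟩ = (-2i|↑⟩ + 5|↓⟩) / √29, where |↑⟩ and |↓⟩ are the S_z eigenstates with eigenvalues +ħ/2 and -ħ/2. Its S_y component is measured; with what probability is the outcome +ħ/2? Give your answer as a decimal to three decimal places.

0.845

|+y⟩ = (|↑⟩ + i|↓⟩)/√2, so ⟨+y|ψ⟩ = (-7i) / (√2·√29).
P = |-7i|² / 58 = 49/58.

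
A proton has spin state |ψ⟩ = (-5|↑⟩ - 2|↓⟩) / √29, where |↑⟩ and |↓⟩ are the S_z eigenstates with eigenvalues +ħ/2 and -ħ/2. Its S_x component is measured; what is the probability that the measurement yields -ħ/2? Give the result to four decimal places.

|-x⟩ = (|↑⟩ - |↓⟩)/√2, so ⟨-x|ψ⟩ = (-3) / (√2·√29).
P = |-3|² / 58 = 9/58.

0.1552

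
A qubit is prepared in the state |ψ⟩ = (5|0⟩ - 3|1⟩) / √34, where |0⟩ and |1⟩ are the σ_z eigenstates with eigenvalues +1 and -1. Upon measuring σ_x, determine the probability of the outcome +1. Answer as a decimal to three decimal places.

0.059

|+x⟩ = (|0⟩ + |1⟩)/√2, so ⟨+x|ψ⟩ = (2) / (√2·√34).
P = |2|² / 68 = 4/68.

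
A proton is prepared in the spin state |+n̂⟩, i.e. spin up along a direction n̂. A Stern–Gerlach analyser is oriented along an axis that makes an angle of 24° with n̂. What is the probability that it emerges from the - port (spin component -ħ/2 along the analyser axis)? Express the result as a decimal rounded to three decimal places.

0.043

For spin-½, the probability of finding spin-up along an axis at angle θ to the initial spin direction is cos²(θ/2); spin-down is sin²(θ/2).
θ = 24°, so P = sin²(12°) ≈ 0.043.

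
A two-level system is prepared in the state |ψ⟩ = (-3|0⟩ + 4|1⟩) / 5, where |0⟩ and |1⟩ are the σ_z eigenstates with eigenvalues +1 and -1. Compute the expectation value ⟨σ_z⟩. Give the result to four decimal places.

-0.2800

⟨σ_z⟩ = |a|² - |b|² divided by |a|²+|b|², with a, b the |0⟩, |1⟩ amplitudes.
= (9 - 16)/25 = -7/25.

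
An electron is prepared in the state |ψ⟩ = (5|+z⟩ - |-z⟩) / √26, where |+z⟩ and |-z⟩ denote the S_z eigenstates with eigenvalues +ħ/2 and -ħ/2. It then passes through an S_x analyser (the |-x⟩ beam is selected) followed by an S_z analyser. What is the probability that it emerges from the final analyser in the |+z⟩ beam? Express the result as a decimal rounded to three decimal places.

First analyser (S_x): P(|-x⟩) = |⟨-x|ψ⟩|² = 36/52.
After stage 1 the state is |-x⟩; P(|+z⟩) = |⟨+z|-x⟩|² = 1/2.
Joint probability = 36/52 × 1/2 = 0.346.

0.346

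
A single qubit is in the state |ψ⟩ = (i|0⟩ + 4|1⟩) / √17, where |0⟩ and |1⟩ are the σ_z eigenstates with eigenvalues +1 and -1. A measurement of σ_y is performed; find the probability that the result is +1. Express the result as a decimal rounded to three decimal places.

0.265

|+y⟩ = (|0⟩ + i|1⟩)/√2, so ⟨+y|ψ⟩ = (-3i) / (√2·√17).
P = |-3i|² / 34 = 9/34.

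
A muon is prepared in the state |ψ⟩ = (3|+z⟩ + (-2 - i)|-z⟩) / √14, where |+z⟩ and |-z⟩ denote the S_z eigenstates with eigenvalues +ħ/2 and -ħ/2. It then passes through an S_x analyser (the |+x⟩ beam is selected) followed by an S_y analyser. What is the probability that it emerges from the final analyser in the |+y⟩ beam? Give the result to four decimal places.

First analyser (S_x): P(|+x⟩) = |⟨+x|ψ⟩|² = 2/28.
After stage 1 the state is |+x⟩; P(|+y⟩) = |⟨+y|+x⟩|² = 1/2.
Joint probability = 2/28 × 1/2 = 0.0357.

0.0357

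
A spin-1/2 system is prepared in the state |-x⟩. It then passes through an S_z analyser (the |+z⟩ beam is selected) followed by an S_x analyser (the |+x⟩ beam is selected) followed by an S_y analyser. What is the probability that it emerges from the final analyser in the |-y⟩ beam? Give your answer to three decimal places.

First analyser (S_z): from |-x⟩, P(|+z⟩) = 1/2.
After stage 1 the state is |+z⟩; P(|+x⟩) = |⟨+x|+z⟩|² = 1/2.
After stage 2 the state is |+x⟩; P(|-y⟩) = |⟨-y|+x⟩|² = 1/2.
Joint probability = 1/2 × 1/2 × 1/2 = 0.125.

0.125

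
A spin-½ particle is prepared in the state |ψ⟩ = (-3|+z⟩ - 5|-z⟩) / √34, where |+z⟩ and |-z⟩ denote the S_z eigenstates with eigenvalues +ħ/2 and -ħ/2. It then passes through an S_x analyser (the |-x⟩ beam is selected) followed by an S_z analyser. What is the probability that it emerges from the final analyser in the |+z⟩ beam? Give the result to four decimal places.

First analyser (S_x): P(|-x⟩) = |⟨-x|ψ⟩|² = 4/68.
After stage 1 the state is |-x⟩; P(|+z⟩) = |⟨+z|-x⟩|² = 1/2.
Joint probability = 4/68 × 1/2 = 0.0294.

0.0294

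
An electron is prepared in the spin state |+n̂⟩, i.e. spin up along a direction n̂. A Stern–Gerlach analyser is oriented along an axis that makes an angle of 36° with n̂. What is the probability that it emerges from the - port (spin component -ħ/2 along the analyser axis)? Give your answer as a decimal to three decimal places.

For spin-½, the probability of finding spin-up along an axis at angle θ to the initial spin direction is cos²(θ/2); spin-down is sin²(θ/2).
θ = 36°, so P = sin²(18°) ≈ 0.095.

0.095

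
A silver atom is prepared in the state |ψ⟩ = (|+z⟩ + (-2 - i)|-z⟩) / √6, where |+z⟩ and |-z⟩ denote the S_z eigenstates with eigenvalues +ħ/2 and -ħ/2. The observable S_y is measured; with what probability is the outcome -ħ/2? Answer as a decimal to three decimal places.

0.667

|-y⟩ = (|+z⟩ - i|-z⟩)/√2, so ⟨-y|ψ⟩ = (2 - 2i) / (√2·√6).
P = |2 - 2i|² / 12 = 8/12.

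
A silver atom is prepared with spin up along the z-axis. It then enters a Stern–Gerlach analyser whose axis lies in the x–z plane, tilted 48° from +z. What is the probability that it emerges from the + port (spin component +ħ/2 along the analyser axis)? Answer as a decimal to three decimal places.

For spin-½, the probability of finding spin-up along an axis at angle θ to the initial spin direction is cos²(θ/2); spin-down is sin²(θ/2).
θ = 48°, so P = cos²(24°) ≈ 0.835.

0.835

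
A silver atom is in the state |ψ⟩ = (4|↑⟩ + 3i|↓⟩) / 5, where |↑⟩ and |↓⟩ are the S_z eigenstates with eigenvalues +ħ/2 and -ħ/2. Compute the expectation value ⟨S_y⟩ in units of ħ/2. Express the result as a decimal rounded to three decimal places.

0.960

⟨σ_y⟩ = 2 Im(a* b)/(|a|²+|b|²) with a = 4, b = 3i.
a* b = 12i, so ⟨σ_y⟩ = 24/25.
⟨S_y⟩ = (ħ/2)·⟨σ_y⟩.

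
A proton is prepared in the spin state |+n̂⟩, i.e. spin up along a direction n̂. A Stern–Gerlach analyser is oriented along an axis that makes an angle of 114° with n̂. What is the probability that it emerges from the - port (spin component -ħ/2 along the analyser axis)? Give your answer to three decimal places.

0.703

For spin-½, the probability of finding spin-up along an axis at angle θ to the initial spin direction is cos²(θ/2); spin-down is sin²(θ/2).
θ = 114°, so P = sin²(57°) ≈ 0.703.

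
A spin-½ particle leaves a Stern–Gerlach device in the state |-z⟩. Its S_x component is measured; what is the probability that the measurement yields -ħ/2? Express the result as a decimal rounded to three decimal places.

0.500

In the S_z basis, |-z⟩ = |↓⟩ and |-x⟩ = (|↑⟩ - |↓⟩)/√2.
|⟨-x|-z⟩|² = 1/2.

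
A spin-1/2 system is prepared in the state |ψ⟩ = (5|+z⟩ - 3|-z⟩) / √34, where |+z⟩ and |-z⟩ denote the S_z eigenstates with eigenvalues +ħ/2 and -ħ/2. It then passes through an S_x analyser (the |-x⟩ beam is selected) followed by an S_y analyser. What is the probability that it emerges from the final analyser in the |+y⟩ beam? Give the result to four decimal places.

First analyser (S_x): P(|-x⟩) = |⟨-x|ψ⟩|² = 64/68.
After stage 1 the state is |-x⟩; P(|+y⟩) = |⟨+y|-x⟩|² = 1/2.
Joint probability = 64/68 × 1/2 = 0.4706.

0.4706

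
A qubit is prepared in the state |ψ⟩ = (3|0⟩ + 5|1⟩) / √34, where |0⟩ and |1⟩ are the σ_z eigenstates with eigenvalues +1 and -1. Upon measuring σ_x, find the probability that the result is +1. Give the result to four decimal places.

0.9412

|+x⟩ = (|0⟩ + |1⟩)/√2, so ⟨+x|ψ⟩ = (8) / (√2·√34).
P = |8|² / 68 = 64/68.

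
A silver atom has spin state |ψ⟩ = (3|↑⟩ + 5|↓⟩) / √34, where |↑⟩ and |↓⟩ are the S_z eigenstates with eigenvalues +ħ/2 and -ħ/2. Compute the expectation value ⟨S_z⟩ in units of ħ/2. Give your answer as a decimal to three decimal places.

⟨σ_z⟩ = |a|² - |b|² divided by |a|²+|b|², with a, b the |↑⟩, |↓⟩ amplitudes.
= (9 - 25)/34 = -16/34.
⟨S_z⟩ = (ħ/2)·⟨σ_z⟩.

-0.471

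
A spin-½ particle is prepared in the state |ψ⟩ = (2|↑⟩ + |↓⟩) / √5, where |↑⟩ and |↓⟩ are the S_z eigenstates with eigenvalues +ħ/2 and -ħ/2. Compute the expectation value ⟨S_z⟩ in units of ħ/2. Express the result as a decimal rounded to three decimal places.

⟨σ_z⟩ = |a|² - |b|² divided by |a|²+|b|², with a, b the |↑⟩, |↓⟩ amplitudes.
= (4 - 1)/5 = 3/5.
⟨S_z⟩ = (ħ/2)·⟨σ_z⟩.

0.600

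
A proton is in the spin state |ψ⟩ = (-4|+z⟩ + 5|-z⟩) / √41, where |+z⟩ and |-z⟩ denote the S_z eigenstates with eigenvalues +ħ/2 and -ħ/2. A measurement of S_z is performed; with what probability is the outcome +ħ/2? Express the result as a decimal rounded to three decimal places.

The +ħ/2 outcome corresponds to |+z⟩. Its amplitude in |ψ⟩ is -4/√41.
P = |-4|² / 41 = 16/41.

0.390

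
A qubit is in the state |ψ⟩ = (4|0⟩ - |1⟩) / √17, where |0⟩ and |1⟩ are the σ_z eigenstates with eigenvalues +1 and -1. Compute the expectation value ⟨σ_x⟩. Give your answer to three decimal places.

⟨σ_x⟩ = 2 Re(a* b)/(|a|²+|b|²) with a = 4, b = -1.
a* b = -4, so ⟨σ_x⟩ = -8/17.

-0.471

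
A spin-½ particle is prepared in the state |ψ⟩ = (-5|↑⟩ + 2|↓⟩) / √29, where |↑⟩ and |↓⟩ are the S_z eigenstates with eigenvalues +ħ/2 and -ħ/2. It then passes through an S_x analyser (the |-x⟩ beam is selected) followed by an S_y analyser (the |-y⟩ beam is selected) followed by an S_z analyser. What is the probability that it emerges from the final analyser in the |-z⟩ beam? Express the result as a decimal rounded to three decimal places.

First analyser (S_x): P(|-x⟩) = |⟨-x|ψ⟩|² = 49/58.
After stage 1 the state is |-x⟩; P(|-y⟩) = |⟨-y|-x⟩|² = 1/2.
After stage 2 the state is |-y⟩; P(|-z⟩) = |⟨-z|-y⟩|² = 1/2.
Joint probability = 49/58 × 1/2 × 1/2 = 0.211.

0.211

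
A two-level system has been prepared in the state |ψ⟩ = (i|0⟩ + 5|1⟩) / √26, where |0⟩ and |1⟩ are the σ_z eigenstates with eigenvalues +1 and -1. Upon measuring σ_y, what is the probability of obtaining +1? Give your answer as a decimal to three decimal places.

|+y⟩ = (|0⟩ + i|1⟩)/√2, so ⟨+y|ψ⟩ = (-4i) / (√2·√26).
P = |-4i|² / 52 = 16/52.

0.308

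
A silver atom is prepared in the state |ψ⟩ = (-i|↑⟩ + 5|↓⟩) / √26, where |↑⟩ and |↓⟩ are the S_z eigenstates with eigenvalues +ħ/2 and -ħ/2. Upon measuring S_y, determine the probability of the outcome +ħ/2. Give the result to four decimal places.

|+y⟩ = (|↑⟩ + i|↓⟩)/√2, so ⟨+y|ψ⟩ = (-6i) / (√2·√26).
P = |-6i|² / 52 = 36/52.

0.6923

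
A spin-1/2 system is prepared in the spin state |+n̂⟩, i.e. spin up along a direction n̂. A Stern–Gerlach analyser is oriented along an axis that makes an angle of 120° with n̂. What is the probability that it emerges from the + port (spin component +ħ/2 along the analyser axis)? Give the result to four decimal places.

0.2500

For spin-½, the probability of finding spin-up along an axis at angle θ to the initial spin direction is cos²(θ/2); spin-down is sin²(θ/2).
θ = 120°, so P = cos²(60°) ≈ 0.2500.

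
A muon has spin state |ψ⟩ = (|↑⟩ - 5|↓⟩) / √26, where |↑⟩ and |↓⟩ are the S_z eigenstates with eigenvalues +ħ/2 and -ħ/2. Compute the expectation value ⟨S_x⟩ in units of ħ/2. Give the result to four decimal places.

⟨σ_x⟩ = 2 Re(a* b)/(|a|²+|b|²) with a = 1, b = -5.
a* b = -5, so ⟨σ_x⟩ = -10/26.
⟨S_x⟩ = (ħ/2)·⟨σ_x⟩.

-0.3846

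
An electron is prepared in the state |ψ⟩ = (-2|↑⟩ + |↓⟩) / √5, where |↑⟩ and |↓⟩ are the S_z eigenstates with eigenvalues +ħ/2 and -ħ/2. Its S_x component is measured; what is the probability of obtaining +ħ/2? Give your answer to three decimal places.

0.100

|+x⟩ = (|↑⟩ + |↓⟩)/√2, so ⟨+x|ψ⟩ = (-1) / (√2·√5).
P = |-1|² / 10 = 1/10.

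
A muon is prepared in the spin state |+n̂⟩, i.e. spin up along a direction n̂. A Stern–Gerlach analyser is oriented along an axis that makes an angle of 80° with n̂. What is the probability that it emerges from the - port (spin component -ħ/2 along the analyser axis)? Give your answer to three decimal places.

For spin-½, the probability of finding spin-up along an axis at angle θ to the initial spin direction is cos²(θ/2); spin-down is sin²(θ/2).
θ = 80°, so P = sin²(40°) ≈ 0.413.

0.413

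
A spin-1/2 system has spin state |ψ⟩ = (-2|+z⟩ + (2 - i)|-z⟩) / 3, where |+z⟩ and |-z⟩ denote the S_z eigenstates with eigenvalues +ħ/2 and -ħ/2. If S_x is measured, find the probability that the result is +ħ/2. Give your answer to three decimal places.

0.056

|+x⟩ = (|+z⟩ + |-z⟩)/√2, so ⟨+x|ψ⟩ = (-i) / (√2·3).
P = |-i|² / 18 = 1/18.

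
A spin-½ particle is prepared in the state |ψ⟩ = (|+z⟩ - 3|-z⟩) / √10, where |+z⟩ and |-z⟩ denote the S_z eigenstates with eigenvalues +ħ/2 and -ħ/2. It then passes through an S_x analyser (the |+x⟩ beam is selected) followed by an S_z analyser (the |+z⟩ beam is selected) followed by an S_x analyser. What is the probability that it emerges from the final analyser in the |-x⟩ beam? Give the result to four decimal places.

0.0500

First analyser (S_x): P(|+x⟩) = |⟨+x|ψ⟩|² = 4/20.
After stage 1 the state is |+x⟩; P(|+z⟩) = |⟨+z|+x⟩|² = 1/2.
After stage 2 the state is |+z⟩; P(|-x⟩) = |⟨-x|+z⟩|² = 1/2.
Joint probability = 4/20 × 1/2 × 1/2 = 0.0500.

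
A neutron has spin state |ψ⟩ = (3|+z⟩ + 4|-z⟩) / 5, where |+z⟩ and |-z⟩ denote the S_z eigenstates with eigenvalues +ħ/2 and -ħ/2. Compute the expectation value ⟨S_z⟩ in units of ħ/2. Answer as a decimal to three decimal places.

-0.280

⟨σ_z⟩ = |a|² - |b|² divided by |a|²+|b|², with a, b the |+z⟩, |-z⟩ amplitudes.
= (9 - 16)/25 = -7/25.
⟨S_z⟩ = (ħ/2)·⟨σ_z⟩.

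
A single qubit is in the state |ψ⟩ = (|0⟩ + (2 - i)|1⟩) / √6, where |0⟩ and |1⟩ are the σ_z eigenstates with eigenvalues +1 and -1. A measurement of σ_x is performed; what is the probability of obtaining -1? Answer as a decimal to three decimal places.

0.167

|-x⟩ = (|0⟩ - |1⟩)/√2, so ⟨-x|ψ⟩ = (-1 + i) / (√2·√6).
P = |-1 + i|² / 12 = 2/12.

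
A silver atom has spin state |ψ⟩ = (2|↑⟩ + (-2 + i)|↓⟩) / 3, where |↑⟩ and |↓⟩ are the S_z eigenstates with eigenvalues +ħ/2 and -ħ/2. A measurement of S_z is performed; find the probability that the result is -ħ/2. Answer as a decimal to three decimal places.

0.556

The -ħ/2 outcome corresponds to |↓⟩. Its amplitude in |ψ⟩ is (-2 + i)/3.
P = |-2 + i|² / 9 = 5/9.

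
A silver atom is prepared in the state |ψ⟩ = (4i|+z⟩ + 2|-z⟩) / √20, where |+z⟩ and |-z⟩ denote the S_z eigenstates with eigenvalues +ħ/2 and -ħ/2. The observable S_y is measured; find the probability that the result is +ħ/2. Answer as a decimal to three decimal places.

|+y⟩ = (|+z⟩ + i|-z⟩)/√2, so ⟨+y|ψ⟩ = (2i) / (√2·√20).
P = |2i|² / 40 = 4/40.

0.100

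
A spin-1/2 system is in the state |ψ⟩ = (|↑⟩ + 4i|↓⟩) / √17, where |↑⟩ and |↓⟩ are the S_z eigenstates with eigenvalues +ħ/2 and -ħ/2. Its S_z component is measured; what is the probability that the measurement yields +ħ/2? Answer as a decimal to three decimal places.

0.059

The +ħ/2 outcome corresponds to |↑⟩. Its amplitude in |ψ⟩ is 1/√17.
P = |1|² / 17 = 1/17.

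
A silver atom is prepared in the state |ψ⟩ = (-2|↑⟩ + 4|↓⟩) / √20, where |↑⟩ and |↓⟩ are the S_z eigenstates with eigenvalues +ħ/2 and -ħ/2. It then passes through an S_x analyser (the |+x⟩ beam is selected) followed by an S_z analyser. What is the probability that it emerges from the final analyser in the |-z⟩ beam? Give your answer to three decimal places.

First analyser (S_x): P(|+x⟩) = |⟨+x|ψ⟩|² = 4/40.
After stage 1 the state is |+x⟩; P(|-z⟩) = |⟨-z|+x⟩|² = 1/2.
Joint probability = 4/40 × 1/2 = 0.050.

0.050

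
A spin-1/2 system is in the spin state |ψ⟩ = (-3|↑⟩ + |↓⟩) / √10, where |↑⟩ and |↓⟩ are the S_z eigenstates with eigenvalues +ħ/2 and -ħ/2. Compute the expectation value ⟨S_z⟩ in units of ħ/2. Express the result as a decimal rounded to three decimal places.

⟨σ_z⟩ = |a|² - |b|² divided by |a|²+|b|², with a, b the |↑⟩, |↓⟩ amplitudes.
= (9 - 1)/10 = 8/10.
⟨S_z⟩ = (ħ/2)·⟨σ_z⟩.

0.800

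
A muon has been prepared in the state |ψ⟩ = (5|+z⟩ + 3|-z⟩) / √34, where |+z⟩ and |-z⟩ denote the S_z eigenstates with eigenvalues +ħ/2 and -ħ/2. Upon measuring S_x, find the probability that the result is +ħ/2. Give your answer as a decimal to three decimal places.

|+x⟩ = (|+z⟩ + |-z⟩)/√2, so ⟨+x|ψ⟩ = (8) / (√2·√34).
P = |8|² / 68 = 64/68.

0.941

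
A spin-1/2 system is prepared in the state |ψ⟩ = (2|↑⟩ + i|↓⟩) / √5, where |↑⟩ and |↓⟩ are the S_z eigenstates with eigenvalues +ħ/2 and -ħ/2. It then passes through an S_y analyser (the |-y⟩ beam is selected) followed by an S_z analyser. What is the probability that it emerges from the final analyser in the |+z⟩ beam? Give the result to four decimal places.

0.0500

First analyser (S_y): P(|-y⟩) = |⟨-y|ψ⟩|² = 1/10.
After stage 1 the state is |-y⟩; P(|+z⟩) = |⟨+z|-y⟩|² = 1/2.
Joint probability = 1/10 × 1/2 = 0.0500.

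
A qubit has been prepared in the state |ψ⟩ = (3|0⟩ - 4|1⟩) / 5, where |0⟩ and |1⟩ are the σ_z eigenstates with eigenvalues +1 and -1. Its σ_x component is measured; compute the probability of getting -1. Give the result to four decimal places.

|-x⟩ = (|0⟩ - |1⟩)/√2, so ⟨-x|ψ⟩ = (7) / (√2·5).
P = |7|² / 50 = 49/50.

0.9800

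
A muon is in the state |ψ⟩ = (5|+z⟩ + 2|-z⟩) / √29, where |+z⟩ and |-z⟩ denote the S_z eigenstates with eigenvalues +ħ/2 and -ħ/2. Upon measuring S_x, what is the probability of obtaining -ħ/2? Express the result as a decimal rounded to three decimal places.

0.155

|-x⟩ = (|+z⟩ - |-z⟩)/√2, so ⟨-x|ψ⟩ = (3) / (√2·√29).
P = |3|² / 58 = 9/58.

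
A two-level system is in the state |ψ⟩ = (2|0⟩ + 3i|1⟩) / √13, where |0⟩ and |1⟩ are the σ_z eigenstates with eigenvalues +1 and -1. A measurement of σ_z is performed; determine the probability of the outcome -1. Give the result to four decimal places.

The -1 outcome corresponds to |1⟩. Its amplitude in |ψ⟩ is 3i/√13.
P = |3i|² / 13 = 9/13.

0.6923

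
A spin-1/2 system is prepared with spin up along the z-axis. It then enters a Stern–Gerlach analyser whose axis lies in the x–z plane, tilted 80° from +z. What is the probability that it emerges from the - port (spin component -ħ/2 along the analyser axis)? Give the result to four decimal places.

0.4132

For spin-½, the probability of finding spin-up along an axis at angle θ to the initial spin direction is cos²(θ/2); spin-down is sin²(θ/2).
θ = 80°, so P = sin²(40°) ≈ 0.4132.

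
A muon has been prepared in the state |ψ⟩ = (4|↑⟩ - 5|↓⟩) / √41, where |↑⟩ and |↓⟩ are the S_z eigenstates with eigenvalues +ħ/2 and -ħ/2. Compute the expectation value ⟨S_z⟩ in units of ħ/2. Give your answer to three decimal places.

⟨σ_z⟩ = |a|² - |b|² divided by |a|²+|b|², with a, b the |↑⟩, |↓⟩ amplitudes.
= (16 - 25)/41 = -9/41.
⟨S_z⟩ = (ħ/2)·⟨σ_z⟩.

-0.220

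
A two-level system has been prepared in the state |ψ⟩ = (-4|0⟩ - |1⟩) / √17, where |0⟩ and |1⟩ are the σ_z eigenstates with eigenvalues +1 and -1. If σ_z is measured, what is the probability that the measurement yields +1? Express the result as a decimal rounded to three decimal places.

The +1 outcome corresponds to |0⟩. Its amplitude in |ψ⟩ is -4/√17.
P = |-4|² / 17 = 16/17.

0.941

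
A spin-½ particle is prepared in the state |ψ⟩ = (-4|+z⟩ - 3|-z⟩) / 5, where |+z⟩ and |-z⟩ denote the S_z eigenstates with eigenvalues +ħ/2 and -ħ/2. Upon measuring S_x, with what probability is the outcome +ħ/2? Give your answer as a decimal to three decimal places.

0.980

|+x⟩ = (|+z⟩ + |-z⟩)/√2, so ⟨+x|ψ⟩ = (-7) / (√2·5).
P = |-7|² / 50 = 49/50.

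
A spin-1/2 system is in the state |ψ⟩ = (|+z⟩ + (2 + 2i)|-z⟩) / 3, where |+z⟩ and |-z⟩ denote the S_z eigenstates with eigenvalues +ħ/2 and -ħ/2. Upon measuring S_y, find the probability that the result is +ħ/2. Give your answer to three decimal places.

|+y⟩ = (|+z⟩ + i|-z⟩)/√2, so ⟨+y|ψ⟩ = (3 - 2i) / (√2·3).
P = |3 - 2i|² / 18 = 13/18.

0.722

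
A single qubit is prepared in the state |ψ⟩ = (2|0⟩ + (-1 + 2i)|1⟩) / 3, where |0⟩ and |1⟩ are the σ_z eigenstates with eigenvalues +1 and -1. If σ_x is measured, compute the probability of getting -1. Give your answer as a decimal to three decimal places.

|-x⟩ = (|0⟩ - |1⟩)/√2, so ⟨-x|ψ⟩ = (3 - 2i) / (√2·3).
P = |3 - 2i|² / 18 = 13/18.

0.722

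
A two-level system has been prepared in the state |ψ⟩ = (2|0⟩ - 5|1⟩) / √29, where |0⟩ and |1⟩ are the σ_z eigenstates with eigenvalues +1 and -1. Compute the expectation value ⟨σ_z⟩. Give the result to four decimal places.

-0.7241

⟨σ_z⟩ = |a|² - |b|² divided by |a|²+|b|², with a, b the |0⟩, |1⟩ amplitudes.
= (4 - 25)/29 = -21/29.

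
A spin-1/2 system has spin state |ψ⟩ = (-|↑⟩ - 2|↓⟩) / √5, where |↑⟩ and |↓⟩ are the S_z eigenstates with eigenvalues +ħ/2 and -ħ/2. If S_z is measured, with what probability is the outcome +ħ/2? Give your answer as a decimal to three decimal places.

The +ħ/2 outcome corresponds to |↑⟩. Its amplitude in |ψ⟩ is -1/√5.
P = |-1|² / 5 = 1/5.

0.200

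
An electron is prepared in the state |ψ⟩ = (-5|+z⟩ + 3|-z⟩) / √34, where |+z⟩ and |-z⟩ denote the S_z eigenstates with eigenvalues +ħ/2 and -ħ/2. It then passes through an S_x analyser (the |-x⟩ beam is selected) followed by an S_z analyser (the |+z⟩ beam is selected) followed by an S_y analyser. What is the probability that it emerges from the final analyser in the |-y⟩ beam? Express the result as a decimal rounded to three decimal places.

0.235

First analyser (S_x): P(|-x⟩) = |⟨-x|ψ⟩|² = 64/68.
After stage 1 the state is |-x⟩; P(|+z⟩) = |⟨+z|-x⟩|² = 1/2.
After stage 2 the state is |+z⟩; P(|-y⟩) = |⟨-y|+z⟩|² = 1/2.
Joint probability = 64/68 × 1/2 × 1/2 = 0.235.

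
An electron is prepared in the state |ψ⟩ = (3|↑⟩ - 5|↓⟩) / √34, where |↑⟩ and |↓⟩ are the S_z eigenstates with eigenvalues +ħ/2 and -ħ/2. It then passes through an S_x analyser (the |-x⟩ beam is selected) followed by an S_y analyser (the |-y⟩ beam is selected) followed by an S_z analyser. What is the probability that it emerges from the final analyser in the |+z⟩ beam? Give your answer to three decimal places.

0.235

First analyser (S_x): P(|-x⟩) = |⟨-x|ψ⟩|² = 64/68.
After stage 1 the state is |-x⟩; P(|-y⟩) = |⟨-y|-x⟩|² = 1/2.
After stage 2 the state is |-y⟩; P(|+z⟩) = |⟨+z|-y⟩|² = 1/2.
Joint probability = 64/68 × 1/2 × 1/2 = 0.235.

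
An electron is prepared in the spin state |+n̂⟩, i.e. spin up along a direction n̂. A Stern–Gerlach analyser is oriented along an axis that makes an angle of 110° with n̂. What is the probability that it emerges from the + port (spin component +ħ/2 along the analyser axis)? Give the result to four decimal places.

0.3290

For spin-½, the probability of finding spin-up along an axis at angle θ to the initial spin direction is cos²(θ/2); spin-down is sin²(θ/2).
θ = 110°, so P = cos²(55°) ≈ 0.3290.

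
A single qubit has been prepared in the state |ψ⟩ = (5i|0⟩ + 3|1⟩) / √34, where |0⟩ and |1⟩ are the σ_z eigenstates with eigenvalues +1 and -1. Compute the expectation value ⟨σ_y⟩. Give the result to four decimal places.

⟨σ_y⟩ = 2 Im(a* b)/(|a|²+|b|²) with a = 5i, b = 3.
a* b = -15i, so ⟨σ_y⟩ = -30/34.

-0.8824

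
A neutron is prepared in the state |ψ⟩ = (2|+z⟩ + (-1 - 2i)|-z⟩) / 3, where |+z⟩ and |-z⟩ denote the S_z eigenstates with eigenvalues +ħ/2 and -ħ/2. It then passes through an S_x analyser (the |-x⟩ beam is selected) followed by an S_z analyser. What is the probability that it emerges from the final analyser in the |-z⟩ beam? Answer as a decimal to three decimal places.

0.361

First analyser (S_x): P(|-x⟩) = |⟨-x|ψ⟩|² = 13/18.
After stage 1 the state is |-x⟩; P(|-z⟩) = |⟨-z|-x⟩|² = 1/2.
Joint probability = 13/18 × 1/2 = 0.361.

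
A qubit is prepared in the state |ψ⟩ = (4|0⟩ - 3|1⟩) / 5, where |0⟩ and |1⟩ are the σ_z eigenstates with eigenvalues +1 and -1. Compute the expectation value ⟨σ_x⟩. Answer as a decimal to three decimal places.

⟨σ_x⟩ = 2 Re(a* b)/(|a|²+|b|²) with a = 4, b = -3.
a* b = -12, so ⟨σ_x⟩ = -24/25.

-0.960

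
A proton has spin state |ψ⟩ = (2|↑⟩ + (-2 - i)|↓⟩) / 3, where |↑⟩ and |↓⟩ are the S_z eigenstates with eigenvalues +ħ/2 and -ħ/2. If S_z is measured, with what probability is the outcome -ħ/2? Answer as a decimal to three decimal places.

The -ħ/2 outcome corresponds to |↓⟩. Its amplitude in |ψ⟩ is (-2 - i)/3.
P = |-2 - i|² / 9 = 5/9.

0.556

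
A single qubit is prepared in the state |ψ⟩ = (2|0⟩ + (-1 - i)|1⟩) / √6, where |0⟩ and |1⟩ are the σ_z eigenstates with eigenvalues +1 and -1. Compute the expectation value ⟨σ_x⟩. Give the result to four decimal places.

-0.6667

⟨σ_x⟩ = 2 Re(a* b)/(|a|²+|b|²) with a = 2, b = (-1 - i).
a* b = (-2 - 2i), so ⟨σ_x⟩ = -4/6.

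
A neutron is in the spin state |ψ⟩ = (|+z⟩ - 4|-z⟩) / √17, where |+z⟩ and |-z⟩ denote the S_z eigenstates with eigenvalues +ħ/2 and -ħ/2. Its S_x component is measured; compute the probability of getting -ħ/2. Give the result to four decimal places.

|-x⟩ = (|+z⟩ - |-z⟩)/√2, so ⟨-x|ψ⟩ = (5) / (√2·√17).
P = |5|² / 34 = 25/34.

0.7353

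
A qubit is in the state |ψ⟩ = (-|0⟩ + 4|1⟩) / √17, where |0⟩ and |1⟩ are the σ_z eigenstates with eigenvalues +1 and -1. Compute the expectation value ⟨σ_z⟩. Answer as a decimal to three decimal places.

⟨σ_z⟩ = |a|² - |b|² divided by |a|²+|b|², with a, b the |0⟩, |1⟩ amplitudes.
= (1 - 16)/17 = -15/17.

-0.882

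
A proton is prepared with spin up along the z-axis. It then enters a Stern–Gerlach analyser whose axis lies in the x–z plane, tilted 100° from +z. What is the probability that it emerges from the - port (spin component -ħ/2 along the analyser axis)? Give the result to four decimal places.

0.5868

For spin-½, the probability of finding spin-up along an axis at angle θ to the initial spin direction is cos²(θ/2); spin-down is sin²(θ/2).
θ = 100°, so P = sin²(50°) ≈ 0.5868.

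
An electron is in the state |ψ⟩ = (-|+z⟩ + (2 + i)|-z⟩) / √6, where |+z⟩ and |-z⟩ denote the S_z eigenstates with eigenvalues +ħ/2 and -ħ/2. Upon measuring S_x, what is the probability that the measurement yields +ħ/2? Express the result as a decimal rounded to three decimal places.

|+x⟩ = (|+z⟩ + |-z⟩)/√2, so ⟨+x|ψ⟩ = (1 + i) / (√2·√6).
P = |1 + i|² / 12 = 2/12.

0.167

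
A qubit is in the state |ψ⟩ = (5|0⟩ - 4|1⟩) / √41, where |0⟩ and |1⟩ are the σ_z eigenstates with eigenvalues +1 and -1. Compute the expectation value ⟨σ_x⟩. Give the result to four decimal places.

⟨σ_x⟩ = 2 Re(a* b)/(|a|²+|b|²) with a = 5, b = -4.
a* b = -20, so ⟨σ_x⟩ = -40/41.

-0.9756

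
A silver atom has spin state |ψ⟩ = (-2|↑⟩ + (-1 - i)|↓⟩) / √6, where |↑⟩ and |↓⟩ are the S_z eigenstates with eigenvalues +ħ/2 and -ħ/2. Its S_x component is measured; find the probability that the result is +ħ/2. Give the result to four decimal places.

|+x⟩ = (|↑⟩ + |↓⟩)/√2, so ⟨+x|ψ⟩ = (-3 - i) / (√2·√6).
P = |-3 - i|² / 12 = 10/12.

0.8333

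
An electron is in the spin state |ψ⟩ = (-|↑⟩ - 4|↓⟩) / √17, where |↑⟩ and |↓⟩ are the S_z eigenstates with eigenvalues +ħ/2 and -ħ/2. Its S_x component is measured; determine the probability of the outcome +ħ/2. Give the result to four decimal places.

|+x⟩ = (|↑⟩ + |↓⟩)/√2, so ⟨+x|ψ⟩ = (-5) / (√2·√17).
P = |-5|² / 34 = 25/34.

0.7353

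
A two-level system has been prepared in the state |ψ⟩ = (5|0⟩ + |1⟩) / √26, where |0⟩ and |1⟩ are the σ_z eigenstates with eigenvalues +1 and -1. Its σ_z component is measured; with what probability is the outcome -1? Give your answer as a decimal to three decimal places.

0.038

The -1 outcome corresponds to |1⟩. Its amplitude in |ψ⟩ is 1/√26.
P = |1|² / 26 = 1/26.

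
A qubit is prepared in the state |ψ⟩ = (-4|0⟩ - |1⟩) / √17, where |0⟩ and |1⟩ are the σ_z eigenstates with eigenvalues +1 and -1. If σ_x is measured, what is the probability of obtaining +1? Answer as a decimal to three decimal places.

|+x⟩ = (|0⟩ + |1⟩)/√2, so ⟨+x|ψ⟩ = (-5) / (√2·√17).
P = |-5|² / 34 = 25/34.

0.735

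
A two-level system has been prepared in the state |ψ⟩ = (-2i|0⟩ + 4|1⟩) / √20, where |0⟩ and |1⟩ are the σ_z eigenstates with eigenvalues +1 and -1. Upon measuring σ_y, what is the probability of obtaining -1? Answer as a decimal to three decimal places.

|-y⟩ = (|0⟩ - i|1⟩)/√2, so ⟨-y|ψ⟩ = (2i) / (√2·√20).
P = |2i|² / 40 = 4/40.

0.100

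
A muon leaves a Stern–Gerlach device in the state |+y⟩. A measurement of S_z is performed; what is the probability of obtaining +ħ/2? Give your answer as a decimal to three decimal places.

0.500

In the S_z basis, |+y⟩ = (|↑⟩ + i|↓⟩)/√2 and |+z⟩ = |↑⟩.
|⟨+z|+y⟩|² = 1/2.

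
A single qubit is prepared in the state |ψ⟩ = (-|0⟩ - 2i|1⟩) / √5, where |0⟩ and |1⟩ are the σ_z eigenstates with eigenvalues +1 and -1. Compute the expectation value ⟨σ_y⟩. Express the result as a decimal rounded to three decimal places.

⟨σ_y⟩ = 2 Im(a* b)/(|a|²+|b|²) with a = -1, b = -2i.
a* b = 2i, so ⟨σ_y⟩ = 4/5.

0.800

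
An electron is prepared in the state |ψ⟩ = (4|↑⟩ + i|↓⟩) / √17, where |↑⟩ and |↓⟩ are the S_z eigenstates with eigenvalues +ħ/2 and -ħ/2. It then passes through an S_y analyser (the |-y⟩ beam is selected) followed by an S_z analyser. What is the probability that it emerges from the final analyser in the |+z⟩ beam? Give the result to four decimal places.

First analyser (S_y): P(|-y⟩) = |⟨-y|ψ⟩|² = 9/34.
After stage 1 the state is |-y⟩; P(|+z⟩) = |⟨+z|-y⟩|² = 1/2.
Joint probability = 9/34 × 1/2 = 0.1324.

0.1324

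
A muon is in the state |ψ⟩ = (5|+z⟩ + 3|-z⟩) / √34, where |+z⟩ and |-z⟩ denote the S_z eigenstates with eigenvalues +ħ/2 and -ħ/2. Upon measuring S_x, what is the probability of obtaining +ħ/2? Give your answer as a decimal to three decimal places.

|+x⟩ = (|+z⟩ + |-z⟩)/√2, so ⟨+x|ψ⟩ = (8) / (√2·√34).
P = |8|² / 68 = 64/68.

0.941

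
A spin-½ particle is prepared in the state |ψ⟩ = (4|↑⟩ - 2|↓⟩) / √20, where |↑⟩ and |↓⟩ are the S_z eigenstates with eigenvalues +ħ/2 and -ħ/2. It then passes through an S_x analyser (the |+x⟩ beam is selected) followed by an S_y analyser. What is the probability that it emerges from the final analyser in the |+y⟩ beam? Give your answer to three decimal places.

0.050

First analyser (S_x): P(|+x⟩) = |⟨+x|ψ⟩|² = 4/40.
After stage 1 the state is |+x⟩; P(|+y⟩) = |⟨+y|+x⟩|² = 1/2.
Joint probability = 4/40 × 1/2 = 0.050.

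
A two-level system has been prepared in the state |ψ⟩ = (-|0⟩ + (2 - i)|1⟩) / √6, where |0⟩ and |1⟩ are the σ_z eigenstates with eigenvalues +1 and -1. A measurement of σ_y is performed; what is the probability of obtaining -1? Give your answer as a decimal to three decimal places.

0.333

|-y⟩ = (|0⟩ - i|1⟩)/√2, so ⟨-y|ψ⟩ = (2i) / (√2·√6).
P = |2i|² / 12 = 4/12.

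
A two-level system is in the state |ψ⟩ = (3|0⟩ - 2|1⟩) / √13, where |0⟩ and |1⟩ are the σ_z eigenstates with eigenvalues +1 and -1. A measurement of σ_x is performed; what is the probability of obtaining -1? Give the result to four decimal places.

|-x⟩ = (|0⟩ - |1⟩)/√2, so ⟨-x|ψ⟩ = (5) / (√2·√13).
P = |5|² / 26 = 25/26.

0.9615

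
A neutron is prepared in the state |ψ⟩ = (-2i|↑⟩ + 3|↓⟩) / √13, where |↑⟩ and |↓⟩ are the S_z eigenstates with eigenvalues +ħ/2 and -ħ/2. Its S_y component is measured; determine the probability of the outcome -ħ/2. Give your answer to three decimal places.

0.038

|-y⟩ = (|↑⟩ - i|↓⟩)/√2, so ⟨-y|ψ⟩ = (i) / (√2·√13).
P = |i|² / 26 = 1/26.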